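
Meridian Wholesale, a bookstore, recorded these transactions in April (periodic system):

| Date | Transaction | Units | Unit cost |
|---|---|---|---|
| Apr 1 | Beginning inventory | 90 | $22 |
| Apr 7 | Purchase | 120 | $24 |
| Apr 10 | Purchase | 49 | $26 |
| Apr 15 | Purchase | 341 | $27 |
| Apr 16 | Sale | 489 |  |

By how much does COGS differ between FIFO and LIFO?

FIFO COGS: 90 @ $22 + 120 @ $24 + 49 @ $26 + 230 @ $27 = $12,344
LIFO COGS: 341 @ $27 + 49 @ $26 + 99 @ $24 = $12,857
Difference = |$12,344 − $12,857| = $513

$513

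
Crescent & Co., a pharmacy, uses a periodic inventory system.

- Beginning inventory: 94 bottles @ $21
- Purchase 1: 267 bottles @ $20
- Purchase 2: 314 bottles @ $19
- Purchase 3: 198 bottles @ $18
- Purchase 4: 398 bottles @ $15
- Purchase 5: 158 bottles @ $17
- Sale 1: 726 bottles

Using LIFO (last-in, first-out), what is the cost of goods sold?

Sale 1 (726) [LIFO — newest first]: 158 @ $17 + 398 @ $15 + 170 @ $18 = $11,716
Ending inventory: 94 @ $21 + 267 @ $20 + 314 @ $19 + 28 @ $18 = $13,784

COGS = $11,716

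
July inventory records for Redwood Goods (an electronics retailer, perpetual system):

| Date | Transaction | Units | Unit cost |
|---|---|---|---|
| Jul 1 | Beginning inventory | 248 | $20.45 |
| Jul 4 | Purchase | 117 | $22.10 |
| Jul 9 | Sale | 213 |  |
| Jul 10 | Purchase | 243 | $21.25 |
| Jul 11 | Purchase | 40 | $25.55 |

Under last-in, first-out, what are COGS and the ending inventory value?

Jul 9, 213 sold [LIFO — newest first]: 117 @ $22.10 + 96 @ $20.45 = $4,548.90
Ending inventory: 152 @ $20.45 + 243 @ $21.25 + 40 @ $25.55 = $9,294.15
Check: goods available $13,843.05 = COGS $4,548.90 + ending $9,294.15

COGS = $4,548.90; ending inventory = $9,294.15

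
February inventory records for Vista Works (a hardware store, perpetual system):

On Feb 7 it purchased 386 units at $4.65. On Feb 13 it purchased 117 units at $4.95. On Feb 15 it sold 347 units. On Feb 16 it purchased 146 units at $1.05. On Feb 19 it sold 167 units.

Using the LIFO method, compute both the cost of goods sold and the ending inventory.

Feb 15, 347 sold [LIFO — newest first]: 117 @ $4.95 + 230 @ $4.65 = $1,648.65
Feb 19, 167 sold [LIFO — newest first]: 146 @ $1.05 + 21 @ $4.65 = $250.95
Total COGS = $1,648.65 + $250.95 = $1,899.60
Ending inventory: 135 @ $4.65 = $627.75

COGS = $1,899.60; ending inventory = $627.75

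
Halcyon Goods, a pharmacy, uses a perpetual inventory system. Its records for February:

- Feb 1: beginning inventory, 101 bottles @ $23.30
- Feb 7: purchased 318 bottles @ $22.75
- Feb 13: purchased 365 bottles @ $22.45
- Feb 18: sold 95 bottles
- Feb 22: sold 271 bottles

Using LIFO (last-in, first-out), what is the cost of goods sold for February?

COGS = $8,217.00

Feb 18, 95 sold [LIFO — newest first]: 95 @ $22.45 = $2,132.75
Feb 22, 271 sold [LIFO — newest first]: 270 @ $22.45 + 1 @ $22.75 = $6,084.25
Total COGS = $2,132.75 + $6,084.25 = $8,217.00
Ending inventory: 101 @ $23.30 + 317 @ $22.75 = $9,565.05
Check: goods available $17,782.05 = COGS $8,217.00 + ending $9,565.05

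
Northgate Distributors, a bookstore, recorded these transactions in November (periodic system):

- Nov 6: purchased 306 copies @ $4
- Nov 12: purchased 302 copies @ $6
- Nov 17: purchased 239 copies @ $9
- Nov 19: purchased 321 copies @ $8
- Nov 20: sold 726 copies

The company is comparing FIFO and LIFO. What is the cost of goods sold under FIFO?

FIFO COGS: 306 @ $4 + 302 @ $6 + 118 @ $9 = $4,098
LIFO COGS: 321 @ $8 + 239 @ $9 + 166 @ $6 = $5,715

COGS = $4,098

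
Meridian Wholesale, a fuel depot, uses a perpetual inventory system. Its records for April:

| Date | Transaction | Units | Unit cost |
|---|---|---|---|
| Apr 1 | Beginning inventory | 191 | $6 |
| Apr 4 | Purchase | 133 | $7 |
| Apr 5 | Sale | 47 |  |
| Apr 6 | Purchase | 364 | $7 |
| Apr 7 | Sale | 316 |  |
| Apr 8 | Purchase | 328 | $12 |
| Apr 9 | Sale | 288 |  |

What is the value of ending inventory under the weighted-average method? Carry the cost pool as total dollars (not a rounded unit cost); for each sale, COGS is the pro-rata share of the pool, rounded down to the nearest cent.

Ending inventory = $3,425.42

After Apr 1: 191 on hand, pool $1,146.00 (≈ $6.0000 each)
After Apr 4: 324 on hand, pool $2,077.00 (≈ $6.4105 each)
Apr 5, sell 47: 47/324 × $2,077.00 → $301.29
After Apr 6: 641 on hand, pool $4,323.71 (≈ $6.7453 each)
Apr 7, sell 316: 316/641 × $4,323.71 → $2,131.50
After Apr 8: 653 on hand, pool $6,128.21 (≈ $9.3847 each)
Apr 9, sell 288: 288/653 × $6,128.21 → $2,702.79
Total COGS = $301.29 + $2,131.50 + $2,702.79 = $5,135.58
Ending inventory (cost pool remaining) = $3,425.42
Check: goods available $8,561.00 = COGS $5,135.58 + ending $3,425.42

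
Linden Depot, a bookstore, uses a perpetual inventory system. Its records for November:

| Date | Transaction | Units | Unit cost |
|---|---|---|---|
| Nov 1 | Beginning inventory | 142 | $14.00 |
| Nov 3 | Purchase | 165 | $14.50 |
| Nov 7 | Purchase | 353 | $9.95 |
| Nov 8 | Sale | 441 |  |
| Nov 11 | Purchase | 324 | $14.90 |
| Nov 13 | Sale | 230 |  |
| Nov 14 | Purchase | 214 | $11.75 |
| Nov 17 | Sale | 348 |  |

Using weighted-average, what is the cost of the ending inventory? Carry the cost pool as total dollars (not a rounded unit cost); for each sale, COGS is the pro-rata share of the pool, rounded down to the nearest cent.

After Nov 1: 142 on hand, pool $1,988.00 (≈ $14.0000 each)
After Nov 3: 307 on hand, pool $4,380.50 (≈ $14.2687 each)
After Nov 7: 660 on hand, pool $7,892.85 (≈ $11.9589 each)
Nov 8, sell 441: 441/660 × $7,892.85 → $5,273.85
After Nov 11: 543 on hand, pool $7,446.60 (≈ $13.7138 each)
Nov 13, sell 230: 230/543 × $7,446.60 → $3,154.17
After Nov 14: 527 on hand, pool $6,806.93 (≈ $12.9164 each)
Nov 17, sell 348: 348/527 × $6,806.93 → $4,494.89
Total COGS = $5,273.85 + $3,154.17 + $4,494.89 = $12,922.91
Ending inventory (cost pool remaining) = $2,312.04

Ending inventory = $2,312.04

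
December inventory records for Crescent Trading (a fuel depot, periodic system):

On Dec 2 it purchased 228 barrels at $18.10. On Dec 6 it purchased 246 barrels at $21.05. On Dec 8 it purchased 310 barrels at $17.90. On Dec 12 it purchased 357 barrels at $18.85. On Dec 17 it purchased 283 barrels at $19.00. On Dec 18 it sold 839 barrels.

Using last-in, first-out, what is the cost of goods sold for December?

Dec 18, 839 sold [LIFO — newest first]: 283 @ $19.00 + 357 @ $18.85 + 199 @ $17.90 = $15,668.55
Ending inventory: 228 @ $18.10 + 246 @ $21.05 + 111 @ $17.90 = $11,292.00

COGS = $15,668.55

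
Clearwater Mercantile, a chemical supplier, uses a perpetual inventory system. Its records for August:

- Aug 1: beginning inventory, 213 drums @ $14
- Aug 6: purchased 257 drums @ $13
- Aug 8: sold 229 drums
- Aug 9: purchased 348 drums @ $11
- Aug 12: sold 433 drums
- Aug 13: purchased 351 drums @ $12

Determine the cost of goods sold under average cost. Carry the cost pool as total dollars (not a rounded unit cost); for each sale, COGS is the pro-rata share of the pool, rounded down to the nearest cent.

After Aug 1: 213 on hand, pool $2,982.00 (≈ $14.0000 each)
After Aug 6: 470 on hand, pool $6,323.00 (≈ $13.4532 each)
Aug 8, sell 229: 229/470 × $6,323.00 → $3,080.78
After Aug 9: 589 on hand, pool $7,070.22 (≈ $12.0038 each)
Aug 12, sell 433: 433/589 × $7,070.22 → $5,197.63
After Aug 13: 507 on hand, pool $6,084.59 (≈ $12.0012 each)
Total COGS = $3,080.78 + $5,197.63 = $8,278.41
Ending inventory (cost pool remaining) = $6,084.59
Check: goods available $14,363.00 = COGS $8,278.41 + ending $6,084.59

COGS = $8,278.41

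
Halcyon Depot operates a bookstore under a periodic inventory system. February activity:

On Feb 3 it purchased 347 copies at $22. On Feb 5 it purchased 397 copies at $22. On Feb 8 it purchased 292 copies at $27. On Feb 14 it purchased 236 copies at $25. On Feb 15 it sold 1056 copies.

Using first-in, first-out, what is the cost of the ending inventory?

Feb 15, 1056 sold [FIFO — oldest first]: 347 @ $22 + 397 @ $22 + 292 @ $27 + 20 @ $25 = $24,752
Ending inventory: 216 @ $25 = $5,400

Ending inventory = $5,400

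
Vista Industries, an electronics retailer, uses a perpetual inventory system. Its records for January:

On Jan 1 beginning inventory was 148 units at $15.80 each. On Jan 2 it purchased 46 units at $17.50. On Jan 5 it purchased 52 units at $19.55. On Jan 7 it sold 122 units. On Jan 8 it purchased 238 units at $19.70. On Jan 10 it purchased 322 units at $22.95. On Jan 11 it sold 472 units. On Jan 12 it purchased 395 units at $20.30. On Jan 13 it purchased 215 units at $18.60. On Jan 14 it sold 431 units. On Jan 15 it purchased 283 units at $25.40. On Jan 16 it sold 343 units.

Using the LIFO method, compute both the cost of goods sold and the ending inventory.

COGS = $29,335.70; ending inventory = $6,108.50

Jan 7, 122 sold [LIFO — newest first]: 52 @ $19.55 + 46 @ $17.50 + 24 @ $15.80 = $2,200.80
Jan 11, 472 sold [LIFO — newest first]: 322 @ $22.95 + 150 @ $19.70 = $10,344.90
Jan 14, 431 sold [LIFO — newest first]: 215 @ $18.60 + 216 @ $20.30 = $8,383.80
Jan 16, 343 sold [LIFO — newest first]: 283 @ $25.40 + 60 @ $20.30 = $8,406.20
Total COGS = $2,200.80 + $10,344.90 + $8,383.80 + $8,406.20 = $29,335.70
Ending inventory: 124 @ $15.80 + 88 @ $19.70 + 119 @ $20.30 = $6,108.50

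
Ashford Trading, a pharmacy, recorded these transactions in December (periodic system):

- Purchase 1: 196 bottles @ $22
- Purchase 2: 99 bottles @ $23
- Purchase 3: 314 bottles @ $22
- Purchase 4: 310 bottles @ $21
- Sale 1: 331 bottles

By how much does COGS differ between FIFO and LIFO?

$409

FIFO COGS: 196 @ $22 + 99 @ $23 + 36 @ $22 = $7,381
LIFO COGS: 310 @ $21 + 21 @ $22 = $6,972
Difference = |$7,381 − $6,972| = $409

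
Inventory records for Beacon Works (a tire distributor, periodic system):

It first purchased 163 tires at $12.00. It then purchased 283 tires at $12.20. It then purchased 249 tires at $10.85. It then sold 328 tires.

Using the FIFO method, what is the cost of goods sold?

COGS = $3,969.00

Sale 1 (328) [FIFO — oldest first]: 163 @ $12.00 + 165 @ $12.20 = $3,969.00
Ending inventory: 118 @ $12.20 + 249 @ $10.85 = $4,141.25
Check: goods available $8,110.25 = COGS $3,969.00 + ending $4,141.25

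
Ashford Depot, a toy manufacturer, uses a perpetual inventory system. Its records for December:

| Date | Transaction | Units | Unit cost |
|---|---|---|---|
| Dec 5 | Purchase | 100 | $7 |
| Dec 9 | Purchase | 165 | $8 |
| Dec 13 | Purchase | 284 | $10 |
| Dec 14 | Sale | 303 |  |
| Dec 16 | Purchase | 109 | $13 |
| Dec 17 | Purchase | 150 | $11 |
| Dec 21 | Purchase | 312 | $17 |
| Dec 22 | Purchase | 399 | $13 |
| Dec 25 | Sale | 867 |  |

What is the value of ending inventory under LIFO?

Dec 14, 303 sold [LIFO — newest first]: 284 @ $10 + 19 @ $8 = $2,992
Dec 25, 867 sold [LIFO — newest first]: 399 @ $13 + 312 @ $17 + 150 @ $11 + 6 @ $13 = $12,219
Total COGS = $2,992 + $12,219 = $15,211
Ending inventory: 100 @ $7 + 146 @ $8 + 103 @ $13 = $3,207

Ending inventory = $3,207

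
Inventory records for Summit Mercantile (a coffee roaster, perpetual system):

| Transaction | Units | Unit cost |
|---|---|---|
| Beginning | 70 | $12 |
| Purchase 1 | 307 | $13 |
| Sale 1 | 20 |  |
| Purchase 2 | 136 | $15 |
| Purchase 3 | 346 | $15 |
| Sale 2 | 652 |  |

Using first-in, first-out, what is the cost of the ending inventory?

Ending inventory = $2,805

Sale 1 (20) [FIFO — oldest first]: 20 @ $12 = $240
Sale 2 (652) [FIFO — oldest first]: 50 @ $12 + 307 @ $13 + 136 @ $15 + 159 @ $15 = $9,016
Total COGS = $240 + $9,016 = $9,256
Ending inventory: 187 @ $15 = $2,805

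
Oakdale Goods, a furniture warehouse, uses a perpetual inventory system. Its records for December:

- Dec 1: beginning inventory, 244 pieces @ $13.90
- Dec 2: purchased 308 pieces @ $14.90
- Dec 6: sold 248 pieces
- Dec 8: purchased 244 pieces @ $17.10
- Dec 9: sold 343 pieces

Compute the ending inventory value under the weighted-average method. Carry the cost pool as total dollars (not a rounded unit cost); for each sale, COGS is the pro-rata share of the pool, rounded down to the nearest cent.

Ending inventory = $3,205.05

After Dec 1: 244 on hand, pool $3,391.60 (≈ $13.9000 each)
After Dec 2: 552 on hand, pool $7,980.80 (≈ $14.4580 each)
Dec 6, sell 248: 248/552 × $7,980.80 → $3,585.57
After Dec 8: 548 on hand, pool $8,567.63 (≈ $15.6344 each)
Dec 9, sell 343: 343/548 × $8,567.63 → $5,362.58
Total COGS = $3,585.57 + $5,362.58 = $8,948.15
Ending inventory (cost pool remaining) = $3,205.05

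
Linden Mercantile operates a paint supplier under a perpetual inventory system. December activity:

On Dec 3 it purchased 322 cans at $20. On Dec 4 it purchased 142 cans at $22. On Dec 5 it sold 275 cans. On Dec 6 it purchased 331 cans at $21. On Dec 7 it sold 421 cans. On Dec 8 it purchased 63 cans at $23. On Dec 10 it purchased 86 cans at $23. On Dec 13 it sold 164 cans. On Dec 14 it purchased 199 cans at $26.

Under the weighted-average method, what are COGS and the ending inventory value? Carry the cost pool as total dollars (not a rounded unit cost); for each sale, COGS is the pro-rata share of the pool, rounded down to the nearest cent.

COGS = $18,081.78; ending inventory = $7,034.22

After Dec 3: 322 on hand, pool $6,440.00 (≈ $20.0000 each)
After Dec 4: 464 on hand, pool $9,564.00 (≈ $20.6121 each)
Dec 5, sell 275: 275/464 × $9,564.00 → $5,668.31
After Dec 6: 520 on hand, pool $10,846.69 (≈ $20.8590 each)
Dec 7, sell 421: 421/520 × $10,846.69 → $8,781.64
After Dec 8: 162 on hand, pool $3,514.05 (≈ $21.6917 each)
After Dec 10: 248 on hand, pool $5,492.05 (≈ $22.1454 each)
Dec 13, sell 164: 164/248 × $5,492.05 → $3,631.83
After Dec 14: 283 on hand, pool $7,034.22 (≈ $24.8559 each)
Total COGS = $5,668.31 + $8,781.64 + $3,631.83 = $18,081.78
Ending inventory (cost pool remaining) = $7,034.22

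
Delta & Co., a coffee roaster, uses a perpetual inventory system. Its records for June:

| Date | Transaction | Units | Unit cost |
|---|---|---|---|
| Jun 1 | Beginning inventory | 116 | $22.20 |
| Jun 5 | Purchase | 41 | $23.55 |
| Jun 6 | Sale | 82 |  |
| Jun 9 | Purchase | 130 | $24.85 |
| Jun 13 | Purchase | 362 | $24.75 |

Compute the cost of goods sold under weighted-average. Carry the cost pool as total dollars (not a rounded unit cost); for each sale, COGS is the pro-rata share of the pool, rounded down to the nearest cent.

COGS = $1,849.30

After Jun 1: 116 on hand, pool $2,575.20 (≈ $22.2000 each)
After Jun 5: 157 on hand, pool $3,540.75 (≈ $22.5525 each)
Jun 6, sell 82: 82/157 × $3,540.75 → $1,849.30
After Jun 9: 205 on hand, pool $4,921.95 (≈ $24.0095 each)
After Jun 13: 567 on hand, pool $13,881.45 (≈ $24.4823 each)
Ending inventory (cost pool remaining) = $13,881.45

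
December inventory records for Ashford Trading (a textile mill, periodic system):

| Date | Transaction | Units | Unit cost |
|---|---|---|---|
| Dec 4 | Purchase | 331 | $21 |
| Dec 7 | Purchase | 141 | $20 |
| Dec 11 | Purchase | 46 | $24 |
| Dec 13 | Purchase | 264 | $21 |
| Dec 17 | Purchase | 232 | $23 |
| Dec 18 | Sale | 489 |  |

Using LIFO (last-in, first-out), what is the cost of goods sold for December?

COGS = $10,733

Dec 18, 489 sold [LIFO — newest first]: 232 @ $23 + 257 @ $21 = $10,733
Ending inventory: 331 @ $21 + 141 @ $20 + 46 @ $24 + 7 @ $21 = $11,022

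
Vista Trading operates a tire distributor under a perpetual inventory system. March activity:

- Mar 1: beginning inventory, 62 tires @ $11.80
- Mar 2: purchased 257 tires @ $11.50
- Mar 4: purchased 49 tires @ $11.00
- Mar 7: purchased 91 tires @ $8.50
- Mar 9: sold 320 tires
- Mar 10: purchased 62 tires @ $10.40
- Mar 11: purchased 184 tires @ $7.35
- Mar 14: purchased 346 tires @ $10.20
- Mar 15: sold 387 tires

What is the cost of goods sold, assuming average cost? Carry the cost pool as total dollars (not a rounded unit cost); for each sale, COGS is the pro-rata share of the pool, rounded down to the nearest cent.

COGS = $7,212.84

After Mar 1: 62 on hand, pool $731.60 (≈ $11.8000 each)
After Mar 2: 319 on hand, pool $3,687.10 (≈ $11.5583 each)
After Mar 4: 368 on hand, pool $4,226.10 (≈ $11.4840 each)
After Mar 7: 459 on hand, pool $4,999.60 (≈ $10.8924 each)
Mar 9, sell 320: 320/459 × $4,999.60 → $3,485.55
After Mar 10: 201 on hand, pool $2,158.85 (≈ $10.7405 each)
After Mar 11: 385 on hand, pool $3,511.25 (≈ $9.1201 each)
After Mar 14: 731 on hand, pool $7,040.45 (≈ $9.6313 each)
Mar 15, sell 387: 387/731 × $7,040.45 → $3,727.29
Total COGS = $3,485.55 + $3,727.29 = $7,212.84
Ending inventory (cost pool remaining) = $3,313.16
Check: goods available $10,526.00 = COGS $7,212.84 + ending $3,313.16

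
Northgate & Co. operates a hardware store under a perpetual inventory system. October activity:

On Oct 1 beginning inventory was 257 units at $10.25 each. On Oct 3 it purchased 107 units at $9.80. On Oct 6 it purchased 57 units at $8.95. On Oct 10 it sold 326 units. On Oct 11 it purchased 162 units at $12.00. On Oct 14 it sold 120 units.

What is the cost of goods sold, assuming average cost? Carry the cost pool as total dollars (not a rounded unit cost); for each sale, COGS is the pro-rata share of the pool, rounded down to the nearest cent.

COGS = $4,596.32

After Oct 1: 257 on hand, pool $2,634.25 (≈ $10.2500 each)
After Oct 3: 364 on hand, pool $3,682.85 (≈ $10.1177 each)
After Oct 6: 421 on hand, pool $4,193.00 (≈ $9.9596 each)
Oct 10, sell 326: 326/421 × $4,193.00 → $3,246.83
After Oct 11: 257 on hand, pool $2,890.17 (≈ $11.2458 each)
Oct 14, sell 120: 120/257 × $2,890.17 → $1,349.49
Total COGS = $3,246.83 + $1,349.49 = $4,596.32
Ending inventory (cost pool remaining) = $1,540.68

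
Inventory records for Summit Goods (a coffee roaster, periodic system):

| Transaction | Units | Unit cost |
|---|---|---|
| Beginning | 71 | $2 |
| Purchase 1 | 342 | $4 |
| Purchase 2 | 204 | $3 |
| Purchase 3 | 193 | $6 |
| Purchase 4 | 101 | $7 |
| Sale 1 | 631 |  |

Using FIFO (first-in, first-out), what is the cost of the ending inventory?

Sale 1 (631) [FIFO — oldest first]: 71 @ $2 + 342 @ $4 + 204 @ $3 + 14 @ $6 = $2,206
Ending inventory: 179 @ $6 + 101 @ $7 = $1,781
Check: goods available $3,987 = COGS $2,206 + ending $1,781

Ending inventory = $1,781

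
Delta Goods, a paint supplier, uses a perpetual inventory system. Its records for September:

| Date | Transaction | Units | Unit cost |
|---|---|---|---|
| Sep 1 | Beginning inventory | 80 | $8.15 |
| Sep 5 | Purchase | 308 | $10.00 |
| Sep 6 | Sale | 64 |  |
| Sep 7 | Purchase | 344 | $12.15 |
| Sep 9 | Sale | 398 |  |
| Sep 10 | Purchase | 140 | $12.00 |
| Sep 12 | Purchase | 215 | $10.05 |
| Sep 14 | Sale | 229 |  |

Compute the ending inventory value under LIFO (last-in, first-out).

Sep 6, 64 sold [LIFO — newest first]: 64 @ $10.00 = $640.00
Sep 9, 398 sold [LIFO — newest first]: 344 @ $12.15 + 54 @ $10.00 = $4,719.60
Sep 14, 229 sold [LIFO — newest first]: 215 @ $10.05 + 14 @ $12.00 = $2,328.75
Total COGS = $640.00 + $4,719.60 + $2,328.75 = $7,688.35
Ending inventory: 80 @ $8.15 + 190 @ $10.00 + 126 @ $12.00 = $4,064.00

Ending inventory = $4,064.00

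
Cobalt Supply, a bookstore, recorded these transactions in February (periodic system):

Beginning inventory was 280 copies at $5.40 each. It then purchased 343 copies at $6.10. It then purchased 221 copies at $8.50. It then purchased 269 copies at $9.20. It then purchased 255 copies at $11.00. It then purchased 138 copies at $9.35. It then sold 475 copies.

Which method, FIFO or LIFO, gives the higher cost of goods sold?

LIFO

FIFO COGS: 280 @ $5.40 + 195 @ $6.10 = $2,701.50
LIFO COGS: 138 @ $9.35 + 255 @ $11.00 + 82 @ $9.20 = $4,849.70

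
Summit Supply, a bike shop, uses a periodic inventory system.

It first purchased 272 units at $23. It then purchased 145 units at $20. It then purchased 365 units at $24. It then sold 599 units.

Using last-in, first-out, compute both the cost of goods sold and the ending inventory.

Sale 1 (599) [LIFO — newest first]: 365 @ $24 + 145 @ $20 + 89 @ $23 = $13,707
Ending inventory: 183 @ $23 = $4,209

COGS = $13,707; ending inventory = $4,209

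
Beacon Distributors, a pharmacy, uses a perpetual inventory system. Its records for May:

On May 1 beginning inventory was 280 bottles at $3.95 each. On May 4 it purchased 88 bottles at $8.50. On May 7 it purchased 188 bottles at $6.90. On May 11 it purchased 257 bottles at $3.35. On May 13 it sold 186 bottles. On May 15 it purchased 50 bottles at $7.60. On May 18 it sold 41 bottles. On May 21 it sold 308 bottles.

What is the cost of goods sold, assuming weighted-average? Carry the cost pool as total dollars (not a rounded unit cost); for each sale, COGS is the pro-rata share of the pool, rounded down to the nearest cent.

After May 1: 280 on hand, pool $1,106.00 (≈ $3.9500 each)
After May 4: 368 on hand, pool $1,854.00 (≈ $5.0380 each)
After May 7: 556 on hand, pool $3,151.20 (≈ $5.6676 each)
After May 11: 813 on hand, pool $4,012.15 (≈ $4.9350 each)
May 13, sell 186: 186/813 × $4,012.15 → $917.90
After May 15: 677 on hand, pool $3,474.25 (≈ $5.1318 each)
May 18, sell 41: 41/677 × $3,474.25 → $210.40
May 21, sell 308: 308/636 × $3,263.85 → $1,580.60
Total COGS = $917.90 + $210.40 + $1,580.60 = $2,708.90
Ending inventory (cost pool remaining) = $1,683.25

COGS = $2,708.90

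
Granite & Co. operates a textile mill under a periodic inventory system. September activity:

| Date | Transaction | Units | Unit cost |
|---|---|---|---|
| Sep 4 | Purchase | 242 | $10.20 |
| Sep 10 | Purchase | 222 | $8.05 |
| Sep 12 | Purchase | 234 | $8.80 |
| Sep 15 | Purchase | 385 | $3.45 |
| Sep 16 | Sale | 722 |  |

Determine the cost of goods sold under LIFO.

Sep 16, 722 sold [LIFO — newest first]: 385 @ $3.45 + 234 @ $8.80 + 103 @ $8.05 = $4,216.60
Ending inventory: 242 @ $10.20 + 119 @ $8.05 = $3,426.35

COGS = $4,216.60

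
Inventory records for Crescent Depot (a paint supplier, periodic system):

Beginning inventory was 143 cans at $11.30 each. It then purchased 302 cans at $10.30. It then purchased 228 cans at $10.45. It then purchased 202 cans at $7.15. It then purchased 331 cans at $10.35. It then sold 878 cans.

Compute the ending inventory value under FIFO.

Ending inventory = $3,394.80

Sale 1 (878) [FIFO — oldest first]: 143 @ $11.30 + 302 @ $10.30 + 228 @ $10.45 + 202 @ $7.15 + 3 @ $10.35 = $8,584.45
Ending inventory: 328 @ $10.35 = $3,394.80
Check: goods available $11,979.25 = COGS $8,584.45 + ending $3,394.80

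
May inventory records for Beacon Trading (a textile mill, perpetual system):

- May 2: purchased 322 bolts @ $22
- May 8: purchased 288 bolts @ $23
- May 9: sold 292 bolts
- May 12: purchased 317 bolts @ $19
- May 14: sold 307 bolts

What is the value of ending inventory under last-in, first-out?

May 9, 292 sold [LIFO — newest first]: 288 @ $23 + 4 @ $22 = $6,712
May 14, 307 sold [LIFO — newest first]: 307 @ $19 = $5,833
Total COGS = $6,712 + $5,833 = $12,545
Ending inventory: 318 @ $22 + 10 @ $19 = $7,186
Check: goods available $19,731 = COGS $12,545 + ending $7,186

Ending inventory = $7,186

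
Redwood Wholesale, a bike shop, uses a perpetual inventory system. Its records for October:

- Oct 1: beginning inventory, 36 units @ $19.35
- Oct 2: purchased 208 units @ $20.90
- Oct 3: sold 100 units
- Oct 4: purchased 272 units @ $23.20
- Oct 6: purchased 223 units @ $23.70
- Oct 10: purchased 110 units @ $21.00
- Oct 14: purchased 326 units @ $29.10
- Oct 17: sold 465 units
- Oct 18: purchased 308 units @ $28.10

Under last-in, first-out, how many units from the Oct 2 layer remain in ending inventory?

Oct 3, 100 sold [LIFO — newest first]: 100 @ $20.90 = $2,090.00
Oct 17, 465 sold [LIFO — newest first]: 326 @ $29.10 + 110 @ $21.00 + 29 @ $23.70 = $12,483.90
Total COGS = $2,090.00 + $12,483.90 = $14,573.90
Ending inventory: 36 @ $19.35 + 108 @ $20.90 + 272 @ $23.20 + 194 @ $23.70 + 308 @ $28.10 = $22,516.80
Check: goods available $37,090.70 = COGS $14,573.90 + ending $22,516.80

108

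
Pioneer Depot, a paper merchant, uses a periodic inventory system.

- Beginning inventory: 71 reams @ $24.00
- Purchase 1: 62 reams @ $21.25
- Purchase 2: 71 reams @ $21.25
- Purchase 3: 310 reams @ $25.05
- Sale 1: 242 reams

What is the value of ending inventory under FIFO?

Ending inventory = $6,813.60

Sale 1 (242) [FIFO — oldest first]: 71 @ $24.00 + 62 @ $21.25 + 71 @ $21.25 + 38 @ $25.05 = $5,482.15
Ending inventory: 272 @ $25.05 = $6,813.60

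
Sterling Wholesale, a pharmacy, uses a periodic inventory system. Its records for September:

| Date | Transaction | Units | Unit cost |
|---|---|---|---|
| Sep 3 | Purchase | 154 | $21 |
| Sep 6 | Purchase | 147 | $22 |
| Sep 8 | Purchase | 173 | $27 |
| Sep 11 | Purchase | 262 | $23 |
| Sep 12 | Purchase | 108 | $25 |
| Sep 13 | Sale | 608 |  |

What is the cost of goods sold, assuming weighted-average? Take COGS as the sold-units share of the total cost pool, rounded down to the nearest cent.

COGS = $14,310.33

Sep 13, sell 608: 608/844 × $19,865.00 → $14,310.33
Ending inventory (cost pool remaining) = $5,554.67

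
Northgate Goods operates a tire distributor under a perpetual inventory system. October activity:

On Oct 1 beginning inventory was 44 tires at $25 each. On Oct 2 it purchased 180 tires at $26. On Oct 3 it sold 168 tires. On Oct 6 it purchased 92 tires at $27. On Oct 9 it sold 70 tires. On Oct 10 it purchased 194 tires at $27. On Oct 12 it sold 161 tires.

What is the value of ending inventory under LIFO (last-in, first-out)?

Oct 3, 168 sold [LIFO — newest first]: 168 @ $26 = $4,368
Oct 9, 70 sold [LIFO — newest first]: 70 @ $27 = $1,890
Oct 12, 161 sold [LIFO — newest first]: 161 @ $27 = $4,347
Total COGS = $4,368 + $1,890 + $4,347 = $10,605
Ending inventory: 44 @ $25 + 12 @ $26 + 22 @ $27 + 33 @ $27 = $2,897

Ending inventory = $2,897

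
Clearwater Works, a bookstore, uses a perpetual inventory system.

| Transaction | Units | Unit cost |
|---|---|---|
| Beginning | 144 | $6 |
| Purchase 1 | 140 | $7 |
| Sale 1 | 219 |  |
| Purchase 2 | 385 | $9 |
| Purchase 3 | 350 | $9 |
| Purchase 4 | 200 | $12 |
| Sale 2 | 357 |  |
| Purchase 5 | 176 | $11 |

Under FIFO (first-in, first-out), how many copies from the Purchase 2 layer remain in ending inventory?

93

Sale 1 (219) [FIFO — oldest first]: 144 @ $6 + 75 @ $7 = $1,389
Sale 2 (357) [FIFO — oldest first]: 65 @ $7 + 292 @ $9 = $3,083
Total COGS = $1,389 + $3,083 = $4,472
Ending inventory: 93 @ $9 + 350 @ $9 + 200 @ $12 + 176 @ $11 = $8,323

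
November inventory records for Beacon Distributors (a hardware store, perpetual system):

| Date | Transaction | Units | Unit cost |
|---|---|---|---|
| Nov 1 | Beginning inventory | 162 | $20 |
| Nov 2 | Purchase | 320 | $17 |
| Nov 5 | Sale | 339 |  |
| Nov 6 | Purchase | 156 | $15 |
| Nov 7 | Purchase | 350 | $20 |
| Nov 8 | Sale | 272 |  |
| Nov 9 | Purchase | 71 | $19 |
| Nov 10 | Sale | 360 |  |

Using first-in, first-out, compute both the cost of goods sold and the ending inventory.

Nov 5, 339 sold [FIFO — oldest first]: 162 @ $20 + 177 @ $17 = $6,249
Nov 8, 272 sold [FIFO — oldest first]: 143 @ $17 + 129 @ $15 = $4,366
Nov 10, 360 sold [FIFO — oldest first]: 27 @ $15 + 333 @ $20 = $7,065
Total COGS = $6,249 + $4,366 + $7,065 = $17,680
Ending inventory: 17 @ $20 + 71 @ $19 = $1,689

COGS = $17,680; ending inventory = $1,689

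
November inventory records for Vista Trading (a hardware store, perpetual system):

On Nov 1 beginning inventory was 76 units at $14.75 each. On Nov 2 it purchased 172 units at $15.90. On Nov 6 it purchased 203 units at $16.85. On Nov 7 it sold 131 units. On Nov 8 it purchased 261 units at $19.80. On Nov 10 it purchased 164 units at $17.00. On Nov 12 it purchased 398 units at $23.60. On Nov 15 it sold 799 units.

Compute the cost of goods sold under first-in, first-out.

Nov 7, 131 sold [FIFO — oldest first]: 76 @ $14.75 + 55 @ $15.90 = $1,995.50
Nov 15, 799 sold [FIFO — oldest first]: 117 @ $15.90 + 203 @ $16.85 + 261 @ $19.80 + 164 @ $17.00 + 54 @ $23.60 = $14,511.05
Total COGS = $1,995.50 + $14,511.05 = $16,506.55
Ending inventory: 344 @ $23.60 = $8,118.40

COGS = $16,506.55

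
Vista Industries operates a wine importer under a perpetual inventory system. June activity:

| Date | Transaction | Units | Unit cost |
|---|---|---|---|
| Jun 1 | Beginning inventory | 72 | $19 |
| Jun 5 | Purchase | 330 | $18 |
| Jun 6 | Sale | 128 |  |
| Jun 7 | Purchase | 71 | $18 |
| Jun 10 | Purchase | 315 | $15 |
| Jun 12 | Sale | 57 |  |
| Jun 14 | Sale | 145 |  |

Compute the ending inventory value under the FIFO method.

Ending inventory = $7,299

Jun 6, 128 sold [FIFO — oldest first]: 72 @ $19 + 56 @ $18 = $2,376
Jun 12, 57 sold [FIFO — oldest first]: 57 @ $18 = $1,026
Jun 14, 145 sold [FIFO — oldest first]: 145 @ $18 = $2,610
Total COGS = $2,376 + $1,026 + $2,610 = $6,012
Ending inventory: 72 @ $18 + 71 @ $18 + 315 @ $15 = $7,299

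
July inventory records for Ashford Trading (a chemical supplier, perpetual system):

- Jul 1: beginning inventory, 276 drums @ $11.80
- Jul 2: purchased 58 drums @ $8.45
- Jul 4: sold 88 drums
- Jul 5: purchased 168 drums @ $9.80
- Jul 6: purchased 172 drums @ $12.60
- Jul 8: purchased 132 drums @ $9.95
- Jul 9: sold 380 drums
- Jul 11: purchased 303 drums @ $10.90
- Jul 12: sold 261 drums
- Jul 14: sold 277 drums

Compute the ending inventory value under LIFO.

Jul 4, 88 sold [LIFO — newest first]: 58 @ $8.45 + 30 @ $11.80 = $844.10
Jul 9, 380 sold [LIFO — newest first]: 132 @ $9.95 + 172 @ $12.60 + 76 @ $9.80 = $4,225.40
Jul 12, 261 sold [LIFO — newest first]: 261 @ $10.90 = $2,844.90
Jul 14, 277 sold [LIFO — newest first]: 42 @ $10.90 + 92 @ $9.80 + 143 @ $11.80 = $3,046.80
Total COGS = $844.10 + $4,225.40 + $2,844.90 + $3,046.80 = $10,961.20
Ending inventory: 103 @ $11.80 = $1,215.40
Check: goods available $12,176.60 = COGS $10,961.20 + ending $1,215.40

Ending inventory = $1,215.40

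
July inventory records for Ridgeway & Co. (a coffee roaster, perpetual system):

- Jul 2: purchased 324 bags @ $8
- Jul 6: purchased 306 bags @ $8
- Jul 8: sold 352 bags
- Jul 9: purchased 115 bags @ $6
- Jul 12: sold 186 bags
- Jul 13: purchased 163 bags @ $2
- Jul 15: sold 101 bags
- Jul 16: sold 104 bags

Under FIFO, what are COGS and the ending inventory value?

Jul 8, 352 sold [FIFO — oldest first]: 324 @ $8 + 28 @ $8 = $2,816
Jul 12, 186 sold [FIFO — oldest first]: 186 @ $8 = $1,488
Jul 15, 101 sold [FIFO — oldest first]: 92 @ $8 + 9 @ $6 = $790
Jul 16, 104 sold [FIFO — oldest first]: 104 @ $6 = $624
Total COGS = $2,816 + $1,488 + $790 + $624 = $5,718
Ending inventory: 2 @ $6 + 163 @ $2 = $338

COGS = $5,718; ending inventory = $338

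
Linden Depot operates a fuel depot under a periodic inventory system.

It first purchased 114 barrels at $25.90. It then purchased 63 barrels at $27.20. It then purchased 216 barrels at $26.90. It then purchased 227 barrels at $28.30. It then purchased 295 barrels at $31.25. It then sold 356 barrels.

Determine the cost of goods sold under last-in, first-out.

Sale 1 (356) [LIFO — newest first]: 295 @ $31.25 + 61 @ $28.30 = $10,945.05
Ending inventory: 114 @ $25.90 + 63 @ $27.20 + 216 @ $26.90 + 166 @ $28.30 = $15,174.40

COGS = $10,945.05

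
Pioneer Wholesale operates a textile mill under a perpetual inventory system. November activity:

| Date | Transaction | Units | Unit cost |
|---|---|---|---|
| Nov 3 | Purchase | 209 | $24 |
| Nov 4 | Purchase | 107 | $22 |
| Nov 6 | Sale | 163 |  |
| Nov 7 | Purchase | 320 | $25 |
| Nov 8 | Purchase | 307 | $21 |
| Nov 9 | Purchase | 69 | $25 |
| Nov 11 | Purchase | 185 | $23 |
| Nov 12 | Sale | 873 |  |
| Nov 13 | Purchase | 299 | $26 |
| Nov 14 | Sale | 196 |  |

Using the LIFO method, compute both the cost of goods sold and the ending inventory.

COGS = $29,021; ending inventory = $6,550

Nov 6, 163 sold [LIFO — newest first]: 107 @ $22 + 56 @ $24 = $3,698
Nov 12, 873 sold [LIFO — newest first]: 185 @ $23 + 69 @ $25 + 307 @ $21 + 312 @ $25 = $20,227
Nov 14, 196 sold [LIFO — newest first]: 196 @ $26 = $5,096
Total COGS = $3,698 + $20,227 + $5,096 = $29,021
Ending inventory: 153 @ $24 + 8 @ $25 + 103 @ $26 = $6,550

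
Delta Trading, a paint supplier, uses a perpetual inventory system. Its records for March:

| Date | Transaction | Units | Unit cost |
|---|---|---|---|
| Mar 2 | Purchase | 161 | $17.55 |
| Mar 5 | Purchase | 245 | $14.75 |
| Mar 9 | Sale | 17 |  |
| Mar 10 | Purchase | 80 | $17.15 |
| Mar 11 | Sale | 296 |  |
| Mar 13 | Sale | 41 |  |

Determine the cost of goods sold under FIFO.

Mar 9, 17 sold [FIFO — oldest first]: 17 @ $17.55 = $298.35
Mar 11, 296 sold [FIFO — oldest first]: 144 @ $17.55 + 152 @ $14.75 = $4,769.20
Mar 13, 41 sold [FIFO — oldest first]: 41 @ $14.75 = $604.75
Total COGS = $298.35 + $4,769.20 + $604.75 = $5,672.30
Ending inventory: 52 @ $14.75 + 80 @ $17.15 = $2,139.00
Check: goods available $7,811.30 = COGS $5,672.30 + ending $2,139.00

COGS = $5,672.30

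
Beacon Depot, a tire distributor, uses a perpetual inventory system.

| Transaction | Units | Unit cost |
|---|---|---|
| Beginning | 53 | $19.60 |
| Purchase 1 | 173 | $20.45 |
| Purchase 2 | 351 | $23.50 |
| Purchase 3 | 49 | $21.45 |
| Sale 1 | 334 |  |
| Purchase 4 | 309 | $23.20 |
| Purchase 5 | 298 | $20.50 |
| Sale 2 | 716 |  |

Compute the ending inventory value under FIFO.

Ending inventory = $3,751.50

Sale 1 (334) [FIFO — oldest first]: 53 @ $19.60 + 173 @ $20.45 + 108 @ $23.50 = $7,114.65
Sale 2 (716) [FIFO — oldest first]: 243 @ $23.50 + 49 @ $21.45 + 309 @ $23.20 + 115 @ $20.50 = $16,287.85
Total COGS = $7,114.65 + $16,287.85 = $23,402.50
Ending inventory: 183 @ $20.50 = $3,751.50
Check: goods available $27,154.00 = COGS $23,402.50 + ending $3,751.50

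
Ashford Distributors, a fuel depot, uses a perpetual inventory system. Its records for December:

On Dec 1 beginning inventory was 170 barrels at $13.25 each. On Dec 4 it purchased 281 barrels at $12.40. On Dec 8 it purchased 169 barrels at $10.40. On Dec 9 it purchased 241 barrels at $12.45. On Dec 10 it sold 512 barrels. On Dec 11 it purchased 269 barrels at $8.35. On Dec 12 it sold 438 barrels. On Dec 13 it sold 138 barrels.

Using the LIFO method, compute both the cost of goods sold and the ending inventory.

Dec 10, 512 sold [LIFO — newest first]: 241 @ $12.45 + 169 @ $10.40 + 102 @ $12.40 = $6,022.85
Dec 12, 438 sold [LIFO — newest first]: 269 @ $8.35 + 169 @ $12.40 = $4,341.75
Dec 13, 138 sold [LIFO — newest first]: 10 @ $12.40 + 128 @ $13.25 = $1,820.00
Total COGS = $6,022.85 + $4,341.75 + $1,820.00 = $12,184.60
Ending inventory: 42 @ $13.25 = $556.50
Check: goods available $12,741.10 = COGS $12,184.60 + ending $556.50

COGS = $12,184.60; ending inventory = $556.50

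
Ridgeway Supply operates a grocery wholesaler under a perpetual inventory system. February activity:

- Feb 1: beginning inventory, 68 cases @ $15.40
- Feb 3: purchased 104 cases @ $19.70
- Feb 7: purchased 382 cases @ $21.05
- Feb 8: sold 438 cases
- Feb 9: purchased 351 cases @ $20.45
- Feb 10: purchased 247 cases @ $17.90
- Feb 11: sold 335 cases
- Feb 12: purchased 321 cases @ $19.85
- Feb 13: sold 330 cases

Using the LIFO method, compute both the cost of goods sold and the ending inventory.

COGS = $21,921.10; ending inventory = $7,187.10

Feb 8, 438 sold [LIFO — newest first]: 382 @ $21.05 + 56 @ $19.70 = $9,144.30
Feb 11, 335 sold [LIFO — newest first]: 247 @ $17.90 + 88 @ $20.45 = $6,220.90
Feb 13, 330 sold [LIFO — newest first]: 321 @ $19.85 + 9 @ $20.45 = $6,555.90
Total COGS = $9,144.30 + $6,220.90 + $6,555.90 = $21,921.10
Ending inventory: 68 @ $15.40 + 48 @ $19.70 + 254 @ $20.45 = $7,187.10
Check: goods available $29,108.20 = COGS $21,921.10 + ending $7,187.10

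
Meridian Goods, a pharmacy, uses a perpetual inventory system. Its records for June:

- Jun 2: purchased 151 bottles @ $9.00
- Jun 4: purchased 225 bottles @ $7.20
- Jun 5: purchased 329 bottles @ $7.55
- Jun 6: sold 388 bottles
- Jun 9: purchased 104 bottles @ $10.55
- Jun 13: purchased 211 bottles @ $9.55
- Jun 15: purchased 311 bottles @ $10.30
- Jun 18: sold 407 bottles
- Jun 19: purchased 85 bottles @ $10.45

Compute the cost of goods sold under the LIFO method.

Jun 6, 388 sold [LIFO — newest first]: 329 @ $7.55 + 59 @ $7.20 = $2,908.75
Jun 18, 407 sold [LIFO — newest first]: 311 @ $10.30 + 96 @ $9.55 = $4,120.10
Total COGS = $2,908.75 + $4,120.10 = $7,028.85
Ending inventory: 151 @ $9.00 + 166 @ $7.20 + 104 @ $10.55 + 115 @ $9.55 + 85 @ $10.45 = $5,637.90
Check: goods available $12,666.75 = COGS $7,028.85 + ending $5,637.90

COGS = $7,028.85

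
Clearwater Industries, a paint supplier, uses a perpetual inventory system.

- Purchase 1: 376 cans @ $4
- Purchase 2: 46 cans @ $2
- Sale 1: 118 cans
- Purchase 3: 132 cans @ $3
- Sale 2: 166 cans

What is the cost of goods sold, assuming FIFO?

COGS = $1,136

Sale 1 (118) [FIFO — oldest first]: 118 @ $4 = $472
Sale 2 (166) [FIFO — oldest first]: 166 @ $4 = $664
Total COGS = $472 + $664 = $1,136
Ending inventory: 92 @ $4 + 46 @ $2 + 132 @ $3 = $856
Check: goods available $1,992 = COGS $1,136 + ending $856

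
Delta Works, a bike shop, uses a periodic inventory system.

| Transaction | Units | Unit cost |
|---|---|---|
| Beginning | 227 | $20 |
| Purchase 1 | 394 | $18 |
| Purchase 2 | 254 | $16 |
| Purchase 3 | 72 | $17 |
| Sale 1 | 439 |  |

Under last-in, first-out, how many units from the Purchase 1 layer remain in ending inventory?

281

Sale 1 (439) [LIFO — newest first]: 72 @ $17 + 254 @ $16 + 113 @ $18 = $7,322
Ending inventory: 227 @ $20 + 281 @ $18 = $9,598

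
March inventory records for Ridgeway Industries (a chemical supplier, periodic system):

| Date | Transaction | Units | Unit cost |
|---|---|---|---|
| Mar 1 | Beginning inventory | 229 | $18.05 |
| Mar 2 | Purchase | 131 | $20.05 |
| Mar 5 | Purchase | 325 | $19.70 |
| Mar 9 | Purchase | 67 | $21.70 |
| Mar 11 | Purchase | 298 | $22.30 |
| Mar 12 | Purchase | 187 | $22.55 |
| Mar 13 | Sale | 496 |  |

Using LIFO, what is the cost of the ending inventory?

Mar 13, 496 sold [LIFO — newest first]: 187 @ $22.55 + 298 @ $22.30 + 11 @ $21.70 = $11,100.95
Ending inventory: 229 @ $18.05 + 131 @ $20.05 + 325 @ $19.70 + 56 @ $21.70 = $14,377.70
Check: goods available $25,478.65 = COGS $11,100.95 + ending $14,377.70

Ending inventory = $14,377.70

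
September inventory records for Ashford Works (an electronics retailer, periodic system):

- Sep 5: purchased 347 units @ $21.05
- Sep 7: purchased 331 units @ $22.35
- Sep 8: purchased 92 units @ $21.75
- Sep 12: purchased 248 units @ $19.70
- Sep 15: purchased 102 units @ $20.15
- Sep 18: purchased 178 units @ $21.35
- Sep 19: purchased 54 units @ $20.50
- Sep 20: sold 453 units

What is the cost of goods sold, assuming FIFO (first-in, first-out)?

COGS = $9,673.45

Sep 20, 453 sold [FIFO — oldest first]: 347 @ $21.05 + 106 @ $22.35 = $9,673.45
Ending inventory: 225 @ $22.35 + 92 @ $21.75 + 248 @ $19.70 + 102 @ $20.15 + 178 @ $21.35 + 54 @ $20.50 = $18,877.95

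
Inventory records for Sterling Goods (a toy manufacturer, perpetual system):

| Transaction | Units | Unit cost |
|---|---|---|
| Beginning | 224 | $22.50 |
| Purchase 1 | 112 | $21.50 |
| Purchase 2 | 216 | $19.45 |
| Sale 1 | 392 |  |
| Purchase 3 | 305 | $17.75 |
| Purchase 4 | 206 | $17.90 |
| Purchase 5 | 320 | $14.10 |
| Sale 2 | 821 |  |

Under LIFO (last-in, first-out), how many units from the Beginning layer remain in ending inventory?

160

Sale 1 (392) [LIFO — newest first]: 216 @ $19.45 + 112 @ $21.50 + 64 @ $22.50 = $8,049.20
Sale 2 (821) [LIFO — newest first]: 320 @ $14.10 + 206 @ $17.90 + 295 @ $17.75 = $13,435.65
Total COGS = $8,049.20 + $13,435.65 = $21,484.85
Ending inventory: 160 @ $22.50 + 10 @ $17.75 = $3,777.50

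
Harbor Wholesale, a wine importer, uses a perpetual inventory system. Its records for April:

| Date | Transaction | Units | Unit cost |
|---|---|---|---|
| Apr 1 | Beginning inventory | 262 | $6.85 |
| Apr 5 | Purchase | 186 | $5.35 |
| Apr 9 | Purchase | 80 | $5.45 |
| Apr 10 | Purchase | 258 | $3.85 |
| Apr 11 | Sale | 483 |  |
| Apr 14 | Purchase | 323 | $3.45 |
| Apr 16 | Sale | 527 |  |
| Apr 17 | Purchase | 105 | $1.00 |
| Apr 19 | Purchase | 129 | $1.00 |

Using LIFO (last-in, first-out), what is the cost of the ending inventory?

Apr 11, 483 sold [LIFO — newest first]: 258 @ $3.85 + 80 @ $5.45 + 145 @ $5.35 = $2,205.05
Apr 16, 527 sold [LIFO — newest first]: 323 @ $3.45 + 41 @ $5.35 + 163 @ $6.85 = $2,450.25
Total COGS = $2,205.05 + $2,450.25 = $4,655.30
Ending inventory: 99 @ $6.85 + 105 @ $1.00 + 129 @ $1.00 = $912.15

Ending inventory = $912.15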